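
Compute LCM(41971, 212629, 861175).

21289037419825

41971 = 19 · 47²; 212629 = 19³ · 31; 861175 = 5² · 7² · 19 · 37
lcm takes max exponent of each prime: 5² · 7² · 19³ · 31 · 37 · 47² = 21289037419825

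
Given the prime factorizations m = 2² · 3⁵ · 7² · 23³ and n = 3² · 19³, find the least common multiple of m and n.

max exponent per prime: 2² · 3⁵ · 7² · 19³ · 23³ = 3974721059484

3974721059484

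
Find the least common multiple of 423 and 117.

5499

gcd first: 423 = 3·117 + 72; 117 = 1·72 + 45; 72 = 1·45 + 27; 45 = 1·27 + 18; 27 = 1·18 + 9; 18 = 2·9 + 0 → gcd = 9
lcm = 423·117/gcd = 49491/9 = 5499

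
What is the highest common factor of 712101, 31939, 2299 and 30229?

19

gcd(712101, 31939): 712101 = 22·31939 + 9443; 31939 = 3·9443 + 3610; 9443 = 2·3610 + 2223; 3610 = 1·2223 + 1387; 2223 = 1·1387 + 836; 1387 = 1·836 + 551; 836 = 1·551 + 285; 551 = 1·285 + 266; 285 = 1·266 + 19; 266 = 14·19 + 0 → 19
gcd(19, 2299): 2299 = 121·19 + 0 → 19
gcd(19, 30229): 30229 = 1591·19 + 0 → 19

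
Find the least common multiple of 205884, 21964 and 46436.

36354790836

205884 = 2² · 3² · 7 · 19 · 43; 21964 = 2² · 17² · 19; 46436 = 2² · 13 · 19 · 47
lcm takes max exponent of each prime: 2² · 3² · 7 · 13 · 17² · 19 · 43 · 47 = 36354790836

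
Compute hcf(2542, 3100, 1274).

2

gcd(2542, 3100): 3100 = 1·2542 + 558; 2542 = 4·558 + 310; 558 = 1·310 + 248; 310 = 1·248 + 62; 248 = 4·62 + 0 → 62
gcd(62, 1274): 1274 = 20·62 + 34; 62 = 1·34 + 28; 34 = 1·28 + 6; 28 = 4·6 + 4; 6 = 1·4 + 2; 4 = 2·2 + 0 → 2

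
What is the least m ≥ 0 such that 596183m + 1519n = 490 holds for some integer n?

11

Reduce mod 1519: 596183m ≡ 490 (mod 1519). With g = gcd(596183, 1519) = 49 dividing 490, divide through: 12167m ≡ 10 (mod 31).
Since gcd(12167, 31) = 1, m ≡ 10·(12167)⁻¹ ≡ 11 (mod 31). Smallest non-negative: 11.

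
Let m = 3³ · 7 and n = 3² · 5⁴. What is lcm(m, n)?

118125

max exponent per prime: 3³ · 5⁴ · 7 = 118125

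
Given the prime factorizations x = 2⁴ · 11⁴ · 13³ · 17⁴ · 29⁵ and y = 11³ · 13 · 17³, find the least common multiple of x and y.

881670795043465011728

max exponent per prime: 2⁴ · 11⁴ · 13³ · 17⁴ · 29⁵ = 881670795043465011728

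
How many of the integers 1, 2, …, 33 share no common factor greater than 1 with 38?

38 = 2·19. Inclusion–exclusion on these primes:
33 − ⌊33/2⌋ − ⌊33/19⌋ + ⌊33/38⌋ = 16

16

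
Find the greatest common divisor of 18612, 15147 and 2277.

gcd(18612, 15147): 18612 = 1·15147 + 3465; 15147 = 4·3465 + 1287; 3465 = 2·1287 + 891; 1287 = 1·891 + 396; 891 = 2·396 + 99; 396 = 4·99 + 0 → 99
gcd(99, 2277): 2277 = 23·99 + 0 → 99

99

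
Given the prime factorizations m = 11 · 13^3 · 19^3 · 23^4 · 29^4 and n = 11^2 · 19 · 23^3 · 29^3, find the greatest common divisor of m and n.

62018861267

min exponent per shared prime: 11 · 19 · 23^3 · 29^3 = 62018861267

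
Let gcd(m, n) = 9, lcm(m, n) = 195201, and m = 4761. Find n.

m·n = gcd·lcm = 9·195201 = 1756809, so n = 1756809/4761 = 369.

369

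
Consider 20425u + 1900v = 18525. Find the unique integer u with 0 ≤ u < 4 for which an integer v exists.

1

Euclid: 20425 = 10·1900 + 1425; 1900 = 1·1425 + 475; 1425 = 3·475 + 0 → gcd = 475; 18525 = 475·39.
Back-substitution yields 20425·(-1) + 1900·(11) = 475, so one solution is u = -1·39 = -39, v = 11·39 = 429.
Solutions in u differ by 1900/475 = 4; the one in [0, 4) is -39 mod 4 = 1.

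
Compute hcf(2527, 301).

7

2527 = 7 · 19²
301 = 7 · 43
Common: 7 = 7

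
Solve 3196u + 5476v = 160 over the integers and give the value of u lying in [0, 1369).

96

gcd(3196, 5476) = 4 (Euclid: 5476 = 1·3196 + 2280; 3196 = 1·2280 + 916; 2280 = 2·916 + 448; 916 = 2·448 + 20; 448 = 22·20 + 8; 20 = 2·8 + 4; 8 = 2·4 + 0), and 4 | 160.
Extended Euclid: 3196·(550) + 5476·(-321) = 4. Scale by 40: u₀ = 22000.
General solution u = u₀ + 1369t; reducing mod 1369 gives u = 96 (and v = -56).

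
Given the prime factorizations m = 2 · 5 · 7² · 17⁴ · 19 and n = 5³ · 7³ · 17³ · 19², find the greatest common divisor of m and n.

min exponent per shared prime: 5 · 7² · 17³ · 19 = 22870015

22870015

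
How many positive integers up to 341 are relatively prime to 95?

95 = 5·19. Inclusion–exclusion on these primes:
341 − ⌊341/5⌋ − ⌊341/19⌋ + ⌊341/95⌋ = 259

259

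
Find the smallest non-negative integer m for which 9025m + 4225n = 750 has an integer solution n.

16

gcd(9025, 4225) = 25 (Euclid: 9025 = 2·4225 + 575; 4225 = 7·575 + 200; 575 = 2·200 + 175; 200 = 1·175 + 25; 175 = 7·25 + 0), and 25 | 750.
Extended Euclid: 9025·(-22) + 4225·(47) = 25. Scale by 30: m₀ = -660.
General solution m = m₀ + 169t; reducing mod 169 gives m = 16 (and n = -34).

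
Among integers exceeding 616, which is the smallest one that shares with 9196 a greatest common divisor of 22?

Multiples of 22 above 616: 22·29, 22·30, … . Need the cofactor coprime to 9196/22 = 418.
Checking s = 29, 30, … the first with gcd(s, 418) = 1 is s = 29, giving 638.

638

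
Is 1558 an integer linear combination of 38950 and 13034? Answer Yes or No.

gcd(38950, 13034): 38950 = 2·13034 + 12882; 13034 = 1·12882 + 152; 12882 = 84·152 + 114; 152 = 1·114 + 38; 114 = 3·38 + 0 → 38
38 divides 1558, so a solution exists.

Yes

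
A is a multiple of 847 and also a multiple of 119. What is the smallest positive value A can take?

14399

847 = 7 · 11²; 119 = 7 · 17
max exponents: 7 · 11² · 17 = 14399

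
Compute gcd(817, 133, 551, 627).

gcd(817, 133): 817 = 6·133 + 19; 133 = 7·19 + 0 → 19
gcd(19, 551): 551 = 29·19 + 0 → 19
gcd(19, 627): 627 = 33·19 + 0 → 19

19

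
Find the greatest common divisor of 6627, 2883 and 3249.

gcd(6627, 2883): 6627 = 2·2883 + 861; 2883 = 3·861 + 300; 861 = 2·300 + 261; 300 = 1·261 + 39; 261 = 6·39 + 27; 39 = 1·27 + 12; 27 = 2·12 + 3; 12 = 4·3 + 0 → 3
gcd(3, 3249): 3249 = 1083·3 + 0 → 3

3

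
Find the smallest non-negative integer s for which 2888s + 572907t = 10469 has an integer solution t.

202

Reduce mod 572907: 2888s ≡ 10469 (mod 572907). With g = gcd(2888, 572907) = 361 dividing 10469, divide through: 8s ≡ 29 (mod 1587).
Since gcd(8, 1587) = 1, s ≡ 29·(8)⁻¹ ≡ 202 (mod 1587). Smallest non-negative: 202.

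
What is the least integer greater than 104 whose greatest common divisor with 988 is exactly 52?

156

gcd(k, 988) = 52 forces 52 | k; write k = 52s. Then gcd(52s, 52·19) = 52·gcd(s, 19), so need gcd(s, 19) = 1.
52s > 104 gives s ≥ 3. The least s ≥ 3 coprime to 19 is 3, so k = 52·3 = 156.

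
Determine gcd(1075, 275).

25

Euclid: 1075 = 3·275 + 250; 275 = 1·250 + 25; 250 = 10·25 + 0. Last nonzero remainder: 25.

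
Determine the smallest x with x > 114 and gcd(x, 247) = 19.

133

247 = 19·13. Any x with gcd(x, 247) = 19 is a multiple of 19, say 19s, with s coprime to 13.
Need s > 114/19, so s ≥ 7. First s ≥ 7 with gcd(s, 13) = 1 is s = 7. Thus x = 19·7 = 133.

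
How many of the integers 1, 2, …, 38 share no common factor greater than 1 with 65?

29

Prime factors of 65: 5, 13. Count integers ≤ 38 divisible by none of them.
By inclusion–exclusion: 38 − ⌊38/5⌋ − ⌊38/13⌋ + ⌊38/65⌋ = 29.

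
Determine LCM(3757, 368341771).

3757 = 13 · 17²; 368341771 = 7² · 17² · 19 · 37²
max exponents: 7² · 13 · 17² · 19 · 37² = 4788443023

4788443023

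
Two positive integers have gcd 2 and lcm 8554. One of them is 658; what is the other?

26

Using pq = gcd(p,q)·lcm(p,q) = 2·8554 = 17108, we get q = 17108/658 = 26.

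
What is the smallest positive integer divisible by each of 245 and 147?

735

245 = 5 · 7²; 147 = 3 · 7²
max exponents: 3 · 5 · 7² = 735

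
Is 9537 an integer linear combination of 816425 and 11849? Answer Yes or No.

By Bézout, 816425s − 11849t = 9537 has integer solutions iff gcd(816425, 11849) | 9537.
Euclid: 816425 = 68·11849 + 10693; 11849 = 1·10693 + 1156; 10693 = 9·1156 + 289; 1156 = 4·289 + 0. gcd = 289; 9537 mod 289 = 0. Yes.

Yes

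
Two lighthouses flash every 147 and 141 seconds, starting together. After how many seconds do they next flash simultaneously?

147 = 3 · 7²; 141 = 3 · 47
max exponents: 3 · 7² · 47 = 6909

6909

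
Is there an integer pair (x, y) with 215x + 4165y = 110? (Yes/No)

Yes

gcd(215, 4165): 4165 = 19·215 + 80; 215 = 2·80 + 55; 80 = 1·55 + 25; 55 = 2·25 + 5; 25 = 5·5 + 0 → 5
5 divides 110, so a solution exists.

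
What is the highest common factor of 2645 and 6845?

5

Euclid: 6845 = 2·2645 + 1555; 2645 = 1·1555 + 1090; 1555 = 1·1090 + 465; 1090 = 2·465 + 160; 465 = 2·160 + 145; 160 = 1·145 + 15; 145 = 9·15 + 10; 15 = 1·10 + 5; 10 = 2·5 + 0. Last nonzero remainder: 5.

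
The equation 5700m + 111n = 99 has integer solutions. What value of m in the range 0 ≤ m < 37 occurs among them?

Reduce mod 111: 5700m ≡ 99 (mod 111). With g = gcd(5700, 111) = 3 dividing 99, divide through: 1900m ≡ 33 (mod 37).
Since gcd(1900, 37) = 1, m ≡ 33·(1900)⁻¹ ≡ 31 (mod 37). Smallest non-negative: 31.

31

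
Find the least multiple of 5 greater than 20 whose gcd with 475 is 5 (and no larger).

30

Multiples of 5 above 20: 5·5, 5·6, … . Need the cofactor coprime to 475/5 = 95.
Checking s = 5, 6, … the first with gcd(s, 95) = 1 is s = 6, giving 30.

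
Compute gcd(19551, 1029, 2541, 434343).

21

gcd(19551, 1029): 19551 = 19·1029 + 0 → 1029
gcd(1029, 2541): 2541 = 2·1029 + 483; 1029 = 2·483 + 63; 483 = 7·63 + 42; 63 = 1·42 + 21; 42 = 2·21 + 0 → 21
gcd(21, 434343): 434343 = 20683·21 + 0 → 21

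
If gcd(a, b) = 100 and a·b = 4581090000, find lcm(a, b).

45810900

gcd·lcm = product, so lcm = 4581090000/100 = 45810900.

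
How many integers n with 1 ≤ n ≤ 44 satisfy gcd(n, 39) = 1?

39 = 3·13. Inclusion–exclusion on these primes:
44 − ⌊44/3⌋ − ⌊44/13⌋ + ⌊44/39⌋ = 28

28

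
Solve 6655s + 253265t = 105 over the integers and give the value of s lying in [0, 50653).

Euclid: 253265 = 38·6655 + 375; 6655 = 17·375 + 280; 375 = 1·280 + 95; 280 = 2·95 + 90; 95 = 1·90 + 5; 90 = 18·5 + 0 → gcd = 5; 105 = 5·21.
Back-substitution yields 6655·(-2702) + 253265·(71) = 5, so one solution is s = -2702·21 = -56742, t = 71·21 = 1491.
Solutions in s differ by 253265/5 = 50653; the one in [0, 50653) is -56742 mod 50653 = 44564.

44564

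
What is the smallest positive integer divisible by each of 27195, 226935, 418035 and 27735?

lcm(27195, 226935) = 27195·226935/gcd = 6171497325/15 = 411433155
lcm(411433155, 418035) = 411433155·418035/gcd = 171993458950425/15 = 11466230596695
lcm(11466230596695, 27735) = 11466230596695·27735/gcd = 318015905599335825/15 = 21201060373289055

21201060373289055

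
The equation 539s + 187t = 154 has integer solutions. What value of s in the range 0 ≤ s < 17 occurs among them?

10

gcd(539, 187) = 11 (Euclid: 539 = 2·187 + 165; 187 = 1·165 + 22; 165 = 7·22 + 11; 22 = 2·11 + 0), and 11 | 154.
Extended Euclid: 539·(8) + 187·(-23) = 11. Scale by 14: s₀ = 112.
General solution s = s₀ + 17k; reducing mod 17 gives s = 10 (and t = -28).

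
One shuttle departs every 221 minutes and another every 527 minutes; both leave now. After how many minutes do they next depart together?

221 = 13 · 17; 527 = 17 · 31
max exponents: 13 · 17 · 31 = 6851

6851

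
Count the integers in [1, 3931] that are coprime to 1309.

2884

1309 = 7·11·17. Inclusion–exclusion on these primes:
3931 − ⌊3931/7⌋ − ⌊3931/11⌋ − ⌊3931/17⌋ + ⌊3931/77⌋ + ⌊3931/119⌋ + ⌊3931/187⌋ − ⌊3931/1309⌋ = 2884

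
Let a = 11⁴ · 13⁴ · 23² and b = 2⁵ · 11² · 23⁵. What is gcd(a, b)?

min exponent per shared prime: 11² · 23² = 64009

64009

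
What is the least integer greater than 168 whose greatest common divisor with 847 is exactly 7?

175

gcd(x, 847) = 7 forces 7 | x; write x = 7s. Then gcd(7s, 7·121) = 7·gcd(s, 121), so need gcd(s, 121) = 1.
7s > 168 gives s ≥ 25. The least s ≥ 25 coprime to 121 is 25, so x = 7·25 = 175.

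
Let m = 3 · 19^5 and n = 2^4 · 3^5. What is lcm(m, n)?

max exponent per prime: 2^4 · 3^5 · 19^5 = 9627072912

9627072912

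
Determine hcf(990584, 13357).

Euclid: 990584 = 74·13357 + 2166; 13357 = 6·2166 + 361; 2166 = 6·361 + 0. Last nonzero remainder: 361.

361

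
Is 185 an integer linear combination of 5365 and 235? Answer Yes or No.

Yes

gcd(5365, 235): 5365 = 22·235 + 195; 235 = 1·195 + 40; 195 = 4·40 + 35; 40 = 1·35 + 5; 35 = 7·5 + 0 → 5
5 divides 185, so a solution exists.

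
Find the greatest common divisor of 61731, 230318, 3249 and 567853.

gcd(61731, 230318): 230318 = 3·61731 + 45125; 61731 = 1·45125 + 16606; 45125 = 2·16606 + 11913; 16606 = 1·11913 + 4693; 11913 = 2·4693 + 2527; 4693 = 1·2527 + 2166; 2527 = 1·2166 + 361; 2166 = 6·361 + 0 → 361
gcd(361, 3249): 3249 = 9·361 + 0 → 361
gcd(361, 567853): 567853 = 1573·361 + 0 → 361

361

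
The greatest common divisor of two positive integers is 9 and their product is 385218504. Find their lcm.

Since gcd(p,q)·lcm(p,q) = pq, lcm = 385218504/9 = 42802056.

42802056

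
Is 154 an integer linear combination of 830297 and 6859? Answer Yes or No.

By Bézout, 830297p + 6859q = 154 has integer solutions iff gcd(830297, 6859) | 154.
Euclid: 830297 = 121·6859 + 358; 6859 = 19·358 + 57; 358 = 6·57 + 16; 57 = 3·16 + 9; 16 = 1·9 + 7; 9 = 1·7 + 2; 7 = 3·2 + 1; 2 = 2·1 + 0. gcd = 1; 154 mod 1 = 0. Yes.

Yes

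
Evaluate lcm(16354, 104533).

7735442

gcd first: 104533 = 6·16354 + 6409; 16354 = 2·6409 + 3536; 6409 = 1·3536 + 2873; 3536 = 1·2873 + 663; 2873 = 4·663 + 221; 663 = 3·221 + 0 → gcd = 221
lcm = 16354·104533/gcd = 1709532682/221 = 7735442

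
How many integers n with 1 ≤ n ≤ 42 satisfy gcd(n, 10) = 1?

10 = 2·5. Inclusion–exclusion on these primes:
42 − ⌊42/2⌋ − ⌊42/5⌋ + ⌊42/10⌋ = 17

17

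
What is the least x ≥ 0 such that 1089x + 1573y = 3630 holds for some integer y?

12

Euclid: 1573 = 1·1089 + 484; 1089 = 2·484 + 121; 484 = 4·121 + 0 → gcd = 121; 3630 = 121·30.
Back-substitution yields 1089·(3) + 1573·(-2) = 121, so one solution is x = 3·30 = 90, y = -2·30 = -60.
Solutions in x differ by 1573/121 = 13; the one in [0, 13) is 90 mod 13 = 12.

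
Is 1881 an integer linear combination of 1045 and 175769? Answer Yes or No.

gcd(1045, 175769): 175769 = 168·1045 + 209; 1045 = 5·209 + 0 → 209
209 divides 1881, so a solution exists.

Yes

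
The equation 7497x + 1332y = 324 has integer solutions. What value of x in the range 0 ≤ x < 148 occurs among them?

72

Euclid: 7497 = 5·1332 + 837; 1332 = 1·837 + 495; 837 = 1·495 + 342; 495 = 1·342 + 153; 342 = 2·153 + 36; 153 = 4·36 + 9; 36 = 4·9 + 0 → gcd = 9; 324 = 9·36.
Back-substitution yields 7497·(-35) + 1332·(197) = 9, so one solution is x = -35·36 = -1260, y = 197·36 = 7092.
Solutions in x differ by 1332/9 = 148; the one in [0, 148) is -1260 mod 148 = 72.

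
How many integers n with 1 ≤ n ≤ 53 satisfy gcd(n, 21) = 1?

31

21 = 3·7. Inclusion–exclusion on these primes:
53 − ⌊53/3⌋ − ⌊53/7⌋ + ⌊53/21⌋ = 31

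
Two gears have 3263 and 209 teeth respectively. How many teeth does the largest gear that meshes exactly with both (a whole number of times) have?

1

Euclid: 3263 = 15·209 + 128; 209 = 1·128 + 81; 128 = 1·81 + 47; 81 = 1·47 + 34; 47 = 1·34 + 13; 34 = 2·13 + 8; 13 = 1·8 + 5; 8 = 1·5 + 3; 5 = 1·3 + 2; 3 = 1·2 + 1; 2 = 2·1 + 0. Last nonzero remainder: 1.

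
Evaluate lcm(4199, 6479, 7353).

4199 = 13 · 17 · 19; 6479 = 11 · 19 · 31; 7353 = 3² · 19 · 43
lcm takes max exponent of each prime: 3² · 11 · 13 · 17 · 19 · 31 · 43 = 554129433

554129433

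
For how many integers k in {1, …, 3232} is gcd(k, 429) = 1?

1808

Prime factors of 429: 3, 11, 13. Count integers ≤ 3232 divisible by none of them.
By inclusion–exclusion: 3232 − ⌊3232/3⌋ − ⌊3232/11⌋ − ⌊3232/13⌋ + ⌊3232/33⌋ + ⌊3232/39⌋ + ⌊3232/143⌋ − ⌊3232/429⌋ = 1808.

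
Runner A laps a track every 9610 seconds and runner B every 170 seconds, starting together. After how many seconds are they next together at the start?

9610 = 2 · 5 · 31²; 170 = 2 · 5 · 17
max exponents: 2 · 5 · 17 · 31² = 163370

163370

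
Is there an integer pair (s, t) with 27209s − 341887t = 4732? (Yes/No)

By Bézout, 27209s − 341887t = 4732 has integer solutions iff gcd(27209, 341887) | 4732.
Euclid: 341887 = 12·27209 + 15379; 27209 = 1·15379 + 11830; 15379 = 1·11830 + 3549; 11830 = 3·3549 + 1183; 3549 = 3·1183 + 0. gcd = 1183; 4732 mod 1183 = 0. Yes.

Yes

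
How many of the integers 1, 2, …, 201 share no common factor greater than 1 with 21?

115

21 = 3·7. Inclusion–exclusion on these primes:
201 − ⌊201/3⌋ − ⌊201/7⌋ + ⌊201/21⌋ = 115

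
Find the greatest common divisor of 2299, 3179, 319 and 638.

11

gcd(2299, 3179): 3179 = 1·2299 + 880; 2299 = 2·880 + 539; 880 = 1·539 + 341; 539 = 1·341 + 198; 341 = 1·198 + 143; 198 = 1·143 + 55; 143 = 2·55 + 33; 55 = 1·33 + 22; 33 = 1·22 + 11; 22 = 2·11 + 0 → 11
gcd(11, 319): 319 = 29·11 + 0 → 11
gcd(11, 638): 638 = 58·11 + 0 → 11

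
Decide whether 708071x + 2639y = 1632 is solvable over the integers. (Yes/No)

No

By Bézout, 708071x + 2639y = 1632 has integer solutions iff gcd(708071, 2639) | 1632.
Euclid: 708071 = 268·2639 + 819; 2639 = 3·819 + 182; 819 = 4·182 + 91; 182 = 2·91 + 0. gcd = 91; 1632 mod 91 = 85. No.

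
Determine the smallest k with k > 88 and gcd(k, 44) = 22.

44 = 22·2. Any k with gcd(k, 44) = 22 is a multiple of 22, say 22s, with s coprime to 2.
Need s > 88/22, so s ≥ 5. First s ≥ 5 with gcd(s, 2) = 1 is s = 5. Thus k = 22·5 = 110.

110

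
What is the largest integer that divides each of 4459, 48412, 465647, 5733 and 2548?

gcd(4459, 48412): 48412 = 10·4459 + 3822; 4459 = 1·3822 + 637; 3822 = 6·637 + 0 → 637
gcd(637, 465647): 465647 = 731·637 + 0 → 637
gcd(637, 5733): 5733 = 9·637 + 0 → 637
gcd(637, 2548): 2548 = 4·637 + 0 → 637

637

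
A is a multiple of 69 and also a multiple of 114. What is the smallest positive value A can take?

2622

gcd first: 114 = 1·69 + 45; 69 = 1·45 + 24; 45 = 1·24 + 21; 24 = 1·21 + 3; 21 = 7·3 + 0 → gcd = 3
lcm = 69·114/gcd = 7866/3 = 2622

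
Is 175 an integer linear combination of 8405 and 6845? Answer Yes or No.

Yes

gcd(8405, 6845): 8405 = 1·6845 + 1560; 6845 = 4·1560 + 605; 1560 = 2·605 + 350; 605 = 1·350 + 255; 350 = 1·255 + 95; 255 = 2·95 + 65; 95 = 1·65 + 30; 65 = 2·30 + 5; 30 = 6·5 + 0 → 5
5 divides 175, so a solution exists.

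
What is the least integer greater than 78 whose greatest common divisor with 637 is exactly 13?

104

637 = 13·49. Any k with gcd(k, 637) = 13 is a multiple of 13, say 13s, with s coprime to 49.
Need s > 78/13, so s ≥ 7. First s ≥ 7 with gcd(s, 49) = 1 is s = 8. Thus k = 13·8 = 104.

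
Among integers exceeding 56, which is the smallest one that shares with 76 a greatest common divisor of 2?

76 = 2·38. Any x with gcd(x, 76) = 2 is a multiple of 2, say 2s, with s coprime to 38.
Need s > 56/2, so s ≥ 29. First s ≥ 29 with gcd(s, 38) = 1 is s = 29. Thus x = 2·29 = 58.

58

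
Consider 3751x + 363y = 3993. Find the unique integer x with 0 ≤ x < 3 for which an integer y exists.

Euclid: 3751 = 10·363 + 121; 363 = 3·121 + 0 → gcd = 121; 3993 = 121·33.
Back-substitution yields 3751·(1) + 363·(-10) = 121, so one solution is x = 1·33 = 33, y = -10·33 = -330.
Solutions in x differ by 363/121 = 3; the one in [0, 3) is 33 mod 3 = 0.

0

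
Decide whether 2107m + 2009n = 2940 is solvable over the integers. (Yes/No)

gcd(2107, 2009): 2107 = 1·2009 + 98; 2009 = 20·98 + 49; 98 = 2·49 + 0 → 49
49 divides 2940, so a solution exists.

Yes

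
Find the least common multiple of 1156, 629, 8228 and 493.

150086948

1156 = 2² · 17²; 629 = 17 · 37; 8228 = 2² · 11² · 17; 493 = 17 · 29
lcm takes max exponent of each prime: 2² · 11² · 17² · 29 · 37 = 150086948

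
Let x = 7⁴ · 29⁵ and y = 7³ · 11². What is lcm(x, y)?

5958919518629

max exponent per prime: 7⁴ · 11² · 29⁵ = 5958919518629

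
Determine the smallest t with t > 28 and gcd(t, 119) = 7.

35

119 = 7·17. Any t with gcd(t, 119) = 7 is a multiple of 7, say 7s, with s coprime to 17.
Need s > 28/7, so s ≥ 5. First s ≥ 5 with gcd(s, 17) = 1 is s = 5. Thus t = 7·5 = 35.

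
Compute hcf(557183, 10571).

11

Euclid: 557183 = 52·10571 + 7491; 10571 = 1·7491 + 3080; 7491 = 2·3080 + 1331; 3080 = 2·1331 + 418; 1331 = 3·418 + 77; 418 = 5·77 + 33; 77 = 2·33 + 11; 33 = 3·11 + 0. Last nonzero remainder: 11.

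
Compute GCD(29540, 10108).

29540 = 2² · 5 · 7 · 211
10108 = 2² · 7 · 19²
Common: 2² · 7 = 28

28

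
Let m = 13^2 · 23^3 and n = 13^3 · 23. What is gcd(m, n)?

3887

min exponent per shared prime: 13^2 · 23 = 3887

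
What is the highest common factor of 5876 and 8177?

Euclid: 8177 = 1·5876 + 2301; 5876 = 2·2301 + 1274; 2301 = 1·1274 + 1027; 1274 = 1·1027 + 247; 1027 = 4·247 + 39; 247 = 6·39 + 13; 39 = 3·13 + 0. Last nonzero remainder: 13.

13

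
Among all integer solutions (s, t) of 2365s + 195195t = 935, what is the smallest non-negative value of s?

248

Euclid: 195195 = 82·2365 + 1265; 2365 = 1·1265 + 1100; 1265 = 1·1100 + 165; 1100 = 6·165 + 110; 165 = 1·110 + 55; 110 = 2·55 + 0 → gcd = 55; 935 = 55·17.
Back-substitution yields 2365·(-1238) + 195195·(15) = 55, so one solution is s = -1238·17 = -21046, t = 15·17 = 255.
Solutions in s differ by 195195/55 = 3549; the one in [0, 3549) is -21046 mod 3549 = 248.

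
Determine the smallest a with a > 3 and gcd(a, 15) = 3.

6

Multiples of 3 above 3: 3·2, 3·3, … . Need the cofactor coprime to 15/3 = 5.
Checking s = 2, 3, … the first with gcd(s, 5) = 1 is s = 2, giving 6.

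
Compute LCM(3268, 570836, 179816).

8296530424

3268 = 2² · 19 · 43; 570836 = 2² · 7 · 19 · 29 · 37; 179816 = 2³ · 7 · 13² · 19
lcm takes max exponent of each prime: 2³ · 7 · 13² · 19 · 29 · 37 · 43 = 8296530424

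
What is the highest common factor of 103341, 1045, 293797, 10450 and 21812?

gcd(103341, 1045): 103341 = 98·1045 + 931; 1045 = 1·931 + 114; 931 = 8·114 + 19; 114 = 6·19 + 0 → 19
gcd(19, 293797): 293797 = 15463·19 + 0 → 19
gcd(19, 10450): 10450 = 550·19 + 0 → 19
gcd(19, 21812): 21812 = 1148·19 + 0 → 19

19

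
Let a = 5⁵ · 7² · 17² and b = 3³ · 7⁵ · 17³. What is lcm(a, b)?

6967079240625

max exponent per prime: 3³ · 5⁵ · 7⁵ · 17³ = 6967079240625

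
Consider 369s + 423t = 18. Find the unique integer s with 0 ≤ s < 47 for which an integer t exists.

Reduce mod 423: 369s ≡ 18 (mod 423). With g = gcd(369, 423) = 9 dividing 18, divide through: 41s ≡ 2 (mod 47).
Since gcd(41, 47) = 1, s ≡ 2·(41)⁻¹ ≡ 31 (mod 47). Smallest non-negative: 31.

31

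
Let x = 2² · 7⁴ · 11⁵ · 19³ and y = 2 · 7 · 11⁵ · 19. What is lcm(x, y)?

10609047161636

max exponent per prime: 2² · 7⁴ · 11⁵ · 19³ = 10609047161636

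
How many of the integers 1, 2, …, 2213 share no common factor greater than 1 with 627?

627 = 3·11·19. Inclusion–exclusion on these primes:
2213 − ⌊2213/3⌋ − ⌊2213/11⌋ − ⌊2213/19⌋ + ⌊2213/33⌋ + ⌊2213/57⌋ + ⌊2213/209⌋ − ⌊2213/627⌋ = 1271

1271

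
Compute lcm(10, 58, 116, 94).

lcm(10, 58) = 10·58/gcd = 580/2 = 290
lcm(290, 116) = 290·116/gcd = 33640/58 = 580
lcm(580, 94) = 580·94/gcd = 54520/2 = 27260

27260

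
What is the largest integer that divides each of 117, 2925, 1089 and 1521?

gcd(117, 2925): 2925 = 25·117 + 0 → 117
gcd(117, 1089): 1089 = 9·117 + 36; 117 = 3·36 + 9; 36 = 4·9 + 0 → 9
gcd(9, 1521): 1521 = 169·9 + 0 → 9

9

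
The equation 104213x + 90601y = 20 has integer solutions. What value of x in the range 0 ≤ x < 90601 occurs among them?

Reduce mod 90601: 104213x ≡ 20 (mod 90601). With g = gcd(104213, 90601) = 1 dividing 20, divide through: 104213x ≡ 20 (mod 90601).
Since gcd(104213, 90601) = 1, x ≡ 20·(104213)⁻¹ ≡ 55564 (mod 90601). Smallest non-negative: 55564.

55564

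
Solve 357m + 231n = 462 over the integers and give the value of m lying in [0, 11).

0

gcd(357, 231) = 21 (Euclid: 357 = 1·231 + 126; 231 = 1·126 + 105; 126 = 1·105 + 21; 105 = 5·21 + 0), and 21 | 462.
Extended Euclid: 357·(2) + 231·(-3) = 21. Scale by 22: m₀ = 44.
General solution m = m₀ + 11t; reducing mod 11 gives m = 0 (and n = 2).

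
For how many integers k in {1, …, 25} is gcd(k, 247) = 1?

23

Prime factors of 247: 13, 19. Count integers ≤ 25 divisible by none of them.
By inclusion–exclusion: 25 − ⌊25/13⌋ − ⌊25/19⌋ + ⌊25/247⌋ = 23.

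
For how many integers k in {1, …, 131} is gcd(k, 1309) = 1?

1309 = 7·11·17. Inclusion–exclusion on these primes:
131 − ⌊131/7⌋ − ⌊131/11⌋ − ⌊131/17⌋ + ⌊131/77⌋ + ⌊131/119⌋ + ⌊131/187⌋ − ⌊131/1309⌋ = 97

97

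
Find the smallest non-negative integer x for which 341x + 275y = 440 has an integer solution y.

Euclid: 341 = 1·275 + 66; 275 = 4·66 + 11; 66 = 6·11 + 0 → gcd = 11; 440 = 11·40.
Back-substitution yields 341·(-4) + 275·(5) = 11, so one solution is x = -4·40 = -160, y = 5·40 = 200.
Solutions in x differ by 275/11 = 25; the one in [0, 25) is -160 mod 25 = 15.

15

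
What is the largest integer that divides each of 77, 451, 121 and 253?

gcd(77, 451): 451 = 5·77 + 66; 77 = 1·66 + 11; 66 = 6·11 + 0 → 11
gcd(11, 121): 121 = 11·11 + 0 → 11
gcd(11, 253): 253 = 23·11 + 0 → 11

11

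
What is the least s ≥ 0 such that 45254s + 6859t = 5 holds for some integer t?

1514

gcd(45254, 6859) = 1 (Euclid: 45254 = 6·6859 + 4100; 6859 = 1·4100 + 2759; 4100 = 1·2759 + 1341; 2759 = 2·1341 + 77; 1341 = 17·77 + 32; 77 = 2·32 + 13; 32 = 2·13 + 6; 13 = 2·6 + 1; 6 = 6·1 + 0), and 1 | 5.
Extended Euclid: 45254·(-1069) + 6859·(7053) = 1. Scale by 5: s₀ = -5345.
General solution s = s₀ + 6859k; reducing mod 6859 gives s = 1514 (and t = -9989).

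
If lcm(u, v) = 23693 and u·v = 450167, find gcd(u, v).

gcd·lcm = product, so gcd = 450167/23693 = 19.

19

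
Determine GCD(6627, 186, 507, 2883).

gcd(6627, 186): 6627 = 35·186 + 117; 186 = 1·117 + 69; 117 = 1·69 + 48; 69 = 1·48 + 21; 48 = 2·21 + 6; 21 = 3·6 + 3; 6 = 2·3 + 0 → 3
gcd(3, 507): 507 = 169·3 + 0 → 3
gcd(3, 2883): 2883 = 961·3 + 0 → 3

3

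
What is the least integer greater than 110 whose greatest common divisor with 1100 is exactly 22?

154

Multiples of 22 above 110: 22·6, 22·7, … . Need the cofactor coprime to 1100/22 = 50.
Checking s = 6, 7, … the first with gcd(s, 50) = 1 is s = 7, giving 154.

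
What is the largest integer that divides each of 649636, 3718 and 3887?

gcd(649636, 3718): 649636 = 174·3718 + 2704; 3718 = 1·2704 + 1014; 2704 = 2·1014 + 676; 1014 = 1·676 + 338; 676 = 2·338 + 0 → 338
gcd(338, 3887): 3887 = 11·338 + 169; 338 = 2·169 + 0 → 169

169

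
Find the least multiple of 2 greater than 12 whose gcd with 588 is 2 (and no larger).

22

588 = 2·294. Any a with gcd(a, 588) = 2 is a multiple of 2, say 2s, with s coprime to 294.
Need s > 12/2, so s ≥ 7. First s ≥ 7 with gcd(s, 294) = 1 is s = 11. Thus a = 2·11 = 22.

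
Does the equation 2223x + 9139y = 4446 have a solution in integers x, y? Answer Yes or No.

gcd(2223, 9139): 9139 = 4·2223 + 247; 2223 = 9·247 + 0 → 247
247 divides 4446, so a solution exists.

Yes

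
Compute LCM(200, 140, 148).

51800

lcm(200, 140) = 200·140/gcd = 28000/20 = 1400
lcm(1400, 148) = 1400·148/gcd = 207200/4 = 51800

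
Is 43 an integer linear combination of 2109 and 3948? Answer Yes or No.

By Bézout, 2109s + 3948t = 43 has integer solutions iff gcd(2109, 3948) | 43.
Euclid: 3948 = 1·2109 + 1839; 2109 = 1·1839 + 270; 1839 = 6·270 + 219; 270 = 1·219 + 51; 219 = 4·51 + 15; 51 = 3·15 + 6; 15 = 2·6 + 3; 6 = 2·3 + 0. gcd = 3; 43 mod 3 = 1. No.

No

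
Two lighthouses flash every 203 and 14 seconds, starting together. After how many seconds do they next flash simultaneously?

406

gcd first: 203 = 14·14 + 7; 14 = 2·7 + 0 → gcd = 7
lcm = 203·14/gcd = 2842/7 = 406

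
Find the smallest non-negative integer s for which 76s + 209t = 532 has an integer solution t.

7

Euclid: 209 = 2·76 + 57; 76 = 1·57 + 19; 57 = 3·19 + 0 → gcd = 19; 532 = 19·28.
Back-substitution yields 76·(3) + 209·(-1) = 19, so one solution is s = 3·28 = 84, t = -1·28 = -28.
Solutions in s differ by 209/19 = 11; the one in [0, 11) is 84 mod 11 = 7.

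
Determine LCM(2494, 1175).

2930450

gcd first: 2494 = 2·1175 + 144; 1175 = 8·144 + 23; 144 = 6·23 + 6; 23 = 3·6 + 5; 6 = 1·5 + 1; 5 = 5·1 + 0 → gcd = 1
lcm = 2494·1175/gcd = 2930450/1 = 2930450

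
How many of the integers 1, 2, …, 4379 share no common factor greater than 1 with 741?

Prime factors of 741: 3, 13, 19. Count integers ≤ 4379 divisible by none of them.
By inclusion–exclusion: 4379 − ⌊4379/3⌋ − ⌊4379/13⌋ − ⌊4379/19⌋ + ⌊4379/39⌋ + ⌊4379/57⌋ + ⌊4379/247⌋ − ⌊4379/741⌋ = 2554.

2554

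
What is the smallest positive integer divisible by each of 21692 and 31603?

gcd first: 31603 = 1·21692 + 9911; 21692 = 2·9911 + 1870; 9911 = 5·1870 + 561; 1870 = 3·561 + 187; 561 = 3·187 + 0 → gcd = 187
lcm = 21692·31603/gcd = 685532276/187 = 3665948

3665948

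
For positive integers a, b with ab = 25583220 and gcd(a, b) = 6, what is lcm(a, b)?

4263870

Since gcd(a,b)·lcm(a,b) = ab, lcm = 25583220/6 = 4263870.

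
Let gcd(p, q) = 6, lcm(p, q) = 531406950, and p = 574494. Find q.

5550

p·q = gcd·lcm = 6·531406950 = 3188441700, so q = 3188441700/574494 = 5550.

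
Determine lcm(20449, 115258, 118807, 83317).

lcm(20449, 115258) = 20449·115258/gcd = 2356910842/1859 = 1267838
lcm(1267838, 118807) = 1267838·118807/gcd = 150628029266/169 = 891290114
lcm(891290114, 83317) = 891290114·83317/gcd = 74259618428138/169 = 439406026202

439406026202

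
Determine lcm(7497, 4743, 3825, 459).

lcm(7497, 4743) = 7497·4743/gcd = 35558271/153 = 232407
lcm(232407, 3825) = 232407·3825/gcd = 888956775/153 = 5810175
lcm(5810175, 459) = 5810175·459/gcd = 2666870325/153 = 17430525

17430525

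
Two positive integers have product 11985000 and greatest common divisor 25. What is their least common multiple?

Since gcd(a,b)·lcm(a,b) = ab, lcm = 11985000/25 = 479400.

479400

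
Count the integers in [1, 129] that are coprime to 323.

116

Prime factors of 323: 17, 19. Count integers ≤ 129 divisible by none of them.
By inclusion–exclusion: 129 − ⌊129/17⌋ − ⌊129/19⌋ + ⌊129/323⌋ = 116.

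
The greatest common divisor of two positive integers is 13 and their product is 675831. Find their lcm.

For any two positive integers, gcd × lcm equals their product. Hence lcm = 675831 / 13 = 51987.

51987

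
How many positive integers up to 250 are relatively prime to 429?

140

429 = 3·11·13. Inclusion–exclusion on these primes:
250 − ⌊250/3⌋ − ⌊250/11⌋ − ⌊250/13⌋ + ⌊250/33⌋ + ⌊250/39⌋ + ⌊250/143⌋ − ⌊250/429⌋ = 140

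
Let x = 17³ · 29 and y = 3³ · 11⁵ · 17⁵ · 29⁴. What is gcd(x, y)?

min exponent per shared prime: 17³ · 29 = 142477

142477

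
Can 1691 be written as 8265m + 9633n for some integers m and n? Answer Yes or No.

No

gcd(8265, 9633): 9633 = 1·8265 + 1368; 8265 = 6·1368 + 57; 1368 = 24·57 + 0 → 57
57 does not divide 1691, so a solution does not exist.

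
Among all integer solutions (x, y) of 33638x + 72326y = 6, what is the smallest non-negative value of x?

Reduce mod 72326: 33638x ≡ 6 (mod 72326). With g = gcd(33638, 72326) = 2 dividing 6, divide through: 16819x ≡ 3 (mod 36163).
Since gcd(16819, 36163) = 1, x ≡ 3·(16819)⁻¹ ≡ 8407 (mod 36163). Smallest non-negative: 8407.

8407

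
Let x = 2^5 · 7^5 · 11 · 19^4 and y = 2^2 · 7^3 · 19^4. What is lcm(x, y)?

770987376544

max exponent per prime: 2^5 · 7^5 · 11 · 19^4 = 770987376544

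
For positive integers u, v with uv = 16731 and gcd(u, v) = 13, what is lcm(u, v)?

gcd·lcm = product, so lcm = 16731/13 = 1287.

1287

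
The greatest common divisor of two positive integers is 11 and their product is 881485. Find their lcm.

gcd·lcm = product, so lcm = 881485/11 = 80135.

80135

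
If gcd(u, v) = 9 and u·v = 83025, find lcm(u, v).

For any two positive integers, gcd × lcm equals their product. Hence lcm = 83025 / 9 = 9225.

9225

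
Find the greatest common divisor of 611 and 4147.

13

Euclid: 4147 = 6·611 + 481; 611 = 1·481 + 130; 481 = 3·130 + 91; 130 = 1·91 + 39; 91 = 2·39 + 13; 39 = 3·13 + 0. Last nonzero remainder: 13.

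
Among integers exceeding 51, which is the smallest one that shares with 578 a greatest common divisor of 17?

85

578 = 17·34. Any a with gcd(a, 578) = 17 is a multiple of 17, say 17s, with s coprime to 34.
Need s > 51/17, so s ≥ 4. First s ≥ 4 with gcd(s, 34) = 1 is s = 5. Thus a = 17·5 = 85.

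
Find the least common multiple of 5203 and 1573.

gcd first: 5203 = 3·1573 + 484; 1573 = 3·484 + 121; 484 = 4·121 + 0 → gcd = 121
lcm = 5203·1573/gcd = 8184319/121 = 67639

67639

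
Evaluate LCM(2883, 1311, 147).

lcm(2883, 1311) = 2883·1311/gcd = 3779613/3 = 1259871
lcm(1259871, 147) = 1259871·147/gcd = 185201037/3 = 61733679

61733679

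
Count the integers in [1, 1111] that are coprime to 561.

Prime factors of 561: 3, 11, 17. Count integers ≤ 1111 divisible by none of them.
By inclusion–exclusion: 1111 − ⌊1111/3⌋ − ⌊1111/11⌋ − ⌊1111/17⌋ + ⌊1111/33⌋ + ⌊1111/51⌋ + ⌊1111/187⌋ − ⌊1111/561⌋ = 633.

633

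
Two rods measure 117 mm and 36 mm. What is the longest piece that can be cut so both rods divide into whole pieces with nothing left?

Euclid: 117 = 3·36 + 9; 36 = 4·9 + 0. Last nonzero remainder: 9.

9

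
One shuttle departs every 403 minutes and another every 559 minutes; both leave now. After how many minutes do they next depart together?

403 = 13 · 31; 559 = 13 · 43
max exponents: 13 · 31 · 43 = 17329

17329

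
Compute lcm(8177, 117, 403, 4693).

823579263

8177 = 13 · 17 · 37; 117 = 3² · 13; 403 = 13 · 31; 4693 = 13 · 19²
lcm takes max exponent of each prime: 3² · 13 · 17 · 19² · 31 · 37 = 823579263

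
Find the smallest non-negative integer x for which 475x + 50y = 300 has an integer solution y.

0

Euclid: 475 = 9·50 + 25; 50 = 2·25 + 0 → gcd = 25; 300 = 25·12.
Back-substitution yields 475·(1) + 50·(-9) = 25, so one solution is x = 1·12 = 12, y = -9·12 = -108.
Solutions in x differ by 50/25 = 2; the one in [0, 2) is 12 mod 2 = 0.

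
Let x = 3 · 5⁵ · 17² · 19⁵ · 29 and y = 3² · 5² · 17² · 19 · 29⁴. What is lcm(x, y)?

14234767242206934375

max exponent per prime: 3² · 5⁵ · 17² · 19⁵ · 29⁴ = 14234767242206934375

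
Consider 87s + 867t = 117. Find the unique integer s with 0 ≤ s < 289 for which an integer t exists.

gcd(87, 867) = 3 (Euclid: 867 = 9·87 + 84; 87 = 1·84 + 3; 84 = 28·3 + 0), and 3 | 117.
Extended Euclid: 87·(10) + 867·(-1) = 3. Scale by 39: s₀ = 390.
General solution s = s₀ + 289k; reducing mod 289 gives s = 101 (and t = -10).

101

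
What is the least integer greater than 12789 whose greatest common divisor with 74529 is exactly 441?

13230

Multiples of 441 above 12789: 441·30, 441·31, … . Need the cofactor coprime to 74529/441 = 169.
Checking s = 30, 31, … the first with gcd(s, 169) = 1 is s = 30, giving 13230.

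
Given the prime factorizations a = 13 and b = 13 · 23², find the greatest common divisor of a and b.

min exponent per shared prime: 13 = 13

13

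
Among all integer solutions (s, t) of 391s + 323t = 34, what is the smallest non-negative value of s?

10

gcd(391, 323) = 17 (Euclid: 391 = 1·323 + 68; 323 = 4·68 + 51; 68 = 1·51 + 17; 51 = 3·17 + 0), and 17 | 34.
Extended Euclid: 391·(5) + 323·(-6) = 17. Scale by 2: s₀ = 10.
General solution s = s₀ + 19k; reducing mod 19 gives s = 10 (and t = -12).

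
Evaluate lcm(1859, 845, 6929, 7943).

17911465

1859 = 11 · 13²; 845 = 5 · 13²; 6929 = 13² · 41; 7943 = 13² · 47
lcm takes max exponent of each prime: 5 · 11 · 13² · 41 · 47 = 17911465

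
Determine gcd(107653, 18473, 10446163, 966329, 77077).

gcd(107653, 18473): 107653 = 5·18473 + 15288; 18473 = 1·15288 + 3185; 15288 = 4·3185 + 2548; 3185 = 1·2548 + 637; 2548 = 4·637 + 0 → 637
gcd(637, 10446163): 10446163 = 16399·637 + 0 → 637
gcd(637, 966329): 966329 = 1517·637 + 0 → 637
gcd(637, 77077): 77077 = 121·637 + 0 → 637

637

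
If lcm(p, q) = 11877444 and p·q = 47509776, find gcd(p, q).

4

gcd·lcm = product, so gcd = 47509776/11877444 = 4.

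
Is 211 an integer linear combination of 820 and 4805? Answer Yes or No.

No

gcd(820, 4805): 4805 = 5·820 + 705; 820 = 1·705 + 115; 705 = 6·115 + 15; 115 = 7·15 + 10; 15 = 1·10 + 5; 10 = 2·5 + 0 → 5
5 does not divide 211, so a solution does not exist.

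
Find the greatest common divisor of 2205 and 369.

9

2205 = 3² · 5 · 7²
369 = 3² · 41
Common: 3² = 9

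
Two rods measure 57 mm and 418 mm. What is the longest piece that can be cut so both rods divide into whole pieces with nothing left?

19

57 = 3 · 19
418 = 2 · 11 · 19
Common: 19 = 19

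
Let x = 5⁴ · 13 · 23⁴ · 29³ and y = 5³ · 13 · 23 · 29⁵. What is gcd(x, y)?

911538875

min exponent per shared prime: 5³ · 13 · 23 · 29³ = 911538875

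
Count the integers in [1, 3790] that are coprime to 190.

190 = 2·5·19. Inclusion–exclusion on these primes:
3790 − ⌊3790/2⌋ − ⌊3790/5⌋ − ⌊3790/19⌋ + ⌊3790/10⌋ + ⌊3790/38⌋ + ⌊3790/95⌋ − ⌊3790/190⌋ = 1436

1436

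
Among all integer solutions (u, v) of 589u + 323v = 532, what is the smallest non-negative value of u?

2

Euclid: 589 = 1·323 + 266; 323 = 1·266 + 57; 266 = 4·57 + 38; 57 = 1·38 + 19; 38 = 2·19 + 0 → gcd = 19; 532 = 19·28.
Back-substitution yields 589·(-6) + 323·(11) = 19, so one solution is u = -6·28 = -168, v = 11·28 = 308.
Solutions in u differ by 323/19 = 17; the one in [0, 17) is -168 mod 17 = 2.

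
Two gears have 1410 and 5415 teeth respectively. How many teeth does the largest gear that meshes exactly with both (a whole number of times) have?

Euclid: 5415 = 3·1410 + 1185; 1410 = 1·1185 + 225; 1185 = 5·225 + 60; 225 = 3·60 + 45; 60 = 1·45 + 15; 45 = 3·15 + 0. Last nonzero remainder: 15.

15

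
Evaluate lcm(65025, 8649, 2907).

65025 = 3² · 5² · 17²; 8649 = 3² · 31²; 2907 = 3² · 17 · 19
lcm takes max exponent of each prime: 3² · 5² · 17² · 19 · 31² = 1187291475

1187291475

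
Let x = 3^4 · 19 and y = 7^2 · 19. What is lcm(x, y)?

max exponent per prime: 3^4 · 7^2 · 19 = 75411

75411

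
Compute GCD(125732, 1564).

68

125732 = 2² · 17 · 43²
1564 = 2² · 17 · 23
Common: 2² · 17 = 68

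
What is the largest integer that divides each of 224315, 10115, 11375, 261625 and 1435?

gcd(224315, 10115): 224315 = 22·10115 + 1785; 10115 = 5·1785 + 1190; 1785 = 1·1190 + 595; 1190 = 2·595 + 0 → 595
gcd(595, 11375): 11375 = 19·595 + 70; 595 = 8·70 + 35; 70 = 2·35 + 0 → 35
gcd(35, 261625): 261625 = 7475·35 + 0 → 35
gcd(35, 1435): 1435 = 41·35 + 0 → 35

35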